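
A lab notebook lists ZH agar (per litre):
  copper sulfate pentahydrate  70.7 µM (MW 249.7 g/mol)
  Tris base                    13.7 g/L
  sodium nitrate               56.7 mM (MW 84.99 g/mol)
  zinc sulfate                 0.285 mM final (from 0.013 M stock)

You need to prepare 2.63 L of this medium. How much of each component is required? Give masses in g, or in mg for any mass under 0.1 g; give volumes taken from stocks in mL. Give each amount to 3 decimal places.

copper sulfate pentahydrate 46.429 mg; Tris base 36.031 g; sodium nitrate 12.674 g; zinc sulfate 57.658 mL

Scale factor relative to 1 L: 2.63.
copper sulfate pentahydrate: 70.7 µmol/L × 249.7 g/mol × 2.63 L ÷ 1000 = 46.429 mg
Tris base: 13.7 g/L × 2.63 L = 36.031 g
sodium nitrate: 56.7 mmol/L × 84.99 g/mol × 2.63 L ÷ 1000 = 12.674 g
zinc sulfate: V = C2·V2/C1 = 0.285 mM × 2630 mL ÷ 13 mM = 57.658 mL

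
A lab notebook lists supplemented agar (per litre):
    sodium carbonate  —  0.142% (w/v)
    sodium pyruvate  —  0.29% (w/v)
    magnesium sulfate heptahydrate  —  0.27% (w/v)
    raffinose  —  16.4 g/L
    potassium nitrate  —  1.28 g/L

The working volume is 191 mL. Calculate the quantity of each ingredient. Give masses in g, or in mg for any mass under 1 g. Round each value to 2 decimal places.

sodium carbonate 271.22 mg; sodium pyruvate 553.90 mg; magnesium sulfate heptahydrate 515.70 mg; raffinose 3.13 g; potassium nitrate 244.48 mg

Working volume: 191 mL = 0.191 L.
sodium carbonate: 0.142 g per 100 mL × 191 mL ÷ 100 = 0.27122 g = 271.22 mg
sodium pyruvate: 0.29 g per 100 mL × 191 mL ÷ 100 = 0.5539 g = 553.90 mg
magnesium sulfate heptahydrate: 0.27 g per 100 mL × 191 mL ÷ 100 = 0.5157 g = 515.70 mg
raffinose: 16.4 g/L × 0.191 L = 3.13 g
potassium nitrate: 1.28 g/L × 0.191 L = 0.24448 g = 244.48 mg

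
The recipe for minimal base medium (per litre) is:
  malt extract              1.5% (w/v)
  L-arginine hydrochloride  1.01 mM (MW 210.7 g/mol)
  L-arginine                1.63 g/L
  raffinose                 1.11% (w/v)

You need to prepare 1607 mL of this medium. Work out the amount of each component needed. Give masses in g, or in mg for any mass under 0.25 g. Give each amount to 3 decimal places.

Scale factor relative to 1 L: 1.607.
malt extract: 1.5% w/v = 15 g/L → 15 × 1.607 L = 24.105 g
L-arginine hydrochloride: 1.01 mmol/L × 210.7 g/mol × 1.607 L ÷ 1000 = 0.342 g
L-arginine: 1.63 g/L × 1.607 L = 2.619 g
raffinose: 1.11% w/v = 11.1 g/L → 11.1 × 1.607 L = 17.838 g

malt extract 24.105 g; L-arginine hydrochloride 0.342 g; L-arginine 2.619 g; raffinose 17.838 g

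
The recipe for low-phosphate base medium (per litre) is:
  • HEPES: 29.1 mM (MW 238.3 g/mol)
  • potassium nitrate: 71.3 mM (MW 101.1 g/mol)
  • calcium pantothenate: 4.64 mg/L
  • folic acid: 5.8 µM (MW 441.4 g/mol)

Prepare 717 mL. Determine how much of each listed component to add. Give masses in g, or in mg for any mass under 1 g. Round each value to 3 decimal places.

Working volume: 717 mL = 0.717 L.
HEPES: 29.1 mmol/L × 238.3 g/mol × 0.717 L ÷ 1000 = 4.972 g
potassium nitrate: 71.3 mmol/L × 101.1 g/mol × 0.717 L ÷ 1000 = 5.168 g
calcium pantothenate: 4.64 mg/L × 0.717 L = 3.327 mg
folic acid: 5.8 µmol/L × 441.4 g/mol × 0.717 L ÷ 1000 = 1.836 mg

HEPES 4.972 g; potassium nitrate 5.168 g; calcium pantothenate 3.327 mg; folic acid 1.836 mg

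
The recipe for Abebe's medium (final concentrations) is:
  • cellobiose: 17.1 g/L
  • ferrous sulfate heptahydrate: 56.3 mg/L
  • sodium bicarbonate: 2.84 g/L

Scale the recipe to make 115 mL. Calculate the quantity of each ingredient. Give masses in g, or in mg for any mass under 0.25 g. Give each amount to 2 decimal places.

cellobiose 1.97 g; ferrous sulfate heptahydrate 6.47 mg; sodium bicarbonate 0.33 g

Working volume: 115 mL = 0.115 L.
cellobiose: 17.1 g/L × 0.115 L = 1.97 g
ferrous sulfate heptahydrate: 56.3 mg/L × 0.115 L = 6.47 mg
sodium bicarbonate: 2.84 g/L × 0.115 L = 0.33 g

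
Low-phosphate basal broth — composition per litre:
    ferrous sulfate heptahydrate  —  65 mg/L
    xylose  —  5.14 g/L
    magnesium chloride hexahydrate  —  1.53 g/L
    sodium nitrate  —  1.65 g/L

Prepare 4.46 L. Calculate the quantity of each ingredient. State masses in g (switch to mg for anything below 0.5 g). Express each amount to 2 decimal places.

Working volume: 4.46 L.
ferrous sulfate heptahydrate: 65 mg/L × 4.46 L = 289.90 mg
xylose: 5.14 g/L × 4.46 L = 22.92 g
magnesium chloride hexahydrate: 1.53 g/L × 4.46 L = 6.82 g
sodium nitrate: 1.65 g/L × 4.46 L = 7.36 g

ferrous sulfate heptahydrate 289.90 mg; xylose 22.92 g; magnesium chloride hexahydrate 6.82 g; sodium nitrate 7.36 g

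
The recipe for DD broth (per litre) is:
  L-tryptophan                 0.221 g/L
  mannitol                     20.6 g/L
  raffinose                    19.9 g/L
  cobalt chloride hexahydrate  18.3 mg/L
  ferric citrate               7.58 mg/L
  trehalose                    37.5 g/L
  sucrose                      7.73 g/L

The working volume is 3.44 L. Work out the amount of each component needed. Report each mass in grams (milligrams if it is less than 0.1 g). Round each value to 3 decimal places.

Scale factor relative to 1 L: 3.44.
L-tryptophan: 0.221 g/L × 3.44 L = 0.760 g
mannitol: 20.6 g/L × 3.44 L = 70.864 g
raffinose: 19.9 g/L × 3.44 L = 68.456 g
cobalt chloride hexahydrate: 18.3 mg/L × 3.44 L = 62.952 mg
ferric citrate: 7.58 mg/L × 3.44 L = 26.075 mg
trehalose: 37.5 g/L × 3.44 L = 129.000 g
sucrose: 7.73 g/L × 3.44 L = 26.591 g

L-tryptophan 0.760 g; mannitol 70.864 g; raffinose 68.456 g; cobalt chloride hexahydrate 62.952 mg; ferric citrate 26.075 mg; trehalose 129.000 g; sucrose 26.591 g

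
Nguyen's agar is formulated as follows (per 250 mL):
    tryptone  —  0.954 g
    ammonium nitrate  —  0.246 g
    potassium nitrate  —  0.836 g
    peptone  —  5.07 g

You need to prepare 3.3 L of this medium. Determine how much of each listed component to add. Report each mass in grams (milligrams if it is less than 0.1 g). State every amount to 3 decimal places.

Ratio of target to recipe volume: 3300 / 250 = 13.2.
tryptone: 0.954 g × (3300 mL / 250 mL) = 12.593 g
ammonium nitrate: 0.246 g × (3300 mL / 250 mL) = 3.247 g
potassium nitrate: 0.836 g × (3300 mL / 250 mL) = 11.035 g
peptone: 5.07 g × (3300 mL / 250 mL) = 66.924 g

tryptone 12.593 g; ammonium nitrate 3.247 g; potassium nitrate 11.035 g; peptone 66.924 g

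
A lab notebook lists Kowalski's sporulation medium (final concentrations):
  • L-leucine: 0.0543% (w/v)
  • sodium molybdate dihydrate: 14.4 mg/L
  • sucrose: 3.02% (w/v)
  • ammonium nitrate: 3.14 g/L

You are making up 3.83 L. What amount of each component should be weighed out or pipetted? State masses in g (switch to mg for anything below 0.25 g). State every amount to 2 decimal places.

Working volume: 3.83 L.
L-leucine: 0.0543% w/v = 0.543 g/L → 0.543 × 3.83 L = 2.08 g
sodium molybdate dihydrate: 14.4 mg/L × 3.83 L = 55.15 mg
sucrose: 3.02 g per 100 mL × 3830 mL ÷ 100 = 115.67 g
ammonium nitrate: 3.14 g/L × 3.83 L = 12.03 g

L-leucine 2.08 g; sodium molybdate dihydrate 55.15 mg; sucrose 115.67 g; ammonium nitrate 12.03 g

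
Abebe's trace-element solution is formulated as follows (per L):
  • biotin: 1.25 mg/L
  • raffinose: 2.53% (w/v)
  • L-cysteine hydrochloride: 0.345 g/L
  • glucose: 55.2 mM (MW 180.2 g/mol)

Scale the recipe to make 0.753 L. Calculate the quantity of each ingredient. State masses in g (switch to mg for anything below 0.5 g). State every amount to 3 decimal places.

Working volume: 0.753 L.
biotin: 1.25 mg/L × 0.753 L = 0.941 mg
raffinose: 2.53% w/v = 25.3 g/L → 25.3 × 0.753 L = 19.051 g
L-cysteine hydrochloride: 0.345 g/L × 0.753 L = 0.259785 g = 259.785 mg
glucose: 55.2 mmol/L × 180.2 g/mol × 0.753 L ÷ 1000 = 7.490 g

biotin 0.941 mg; raffinose 19.051 g; L-cysteine hydrochloride 259.785 mg; glucose 7.490 g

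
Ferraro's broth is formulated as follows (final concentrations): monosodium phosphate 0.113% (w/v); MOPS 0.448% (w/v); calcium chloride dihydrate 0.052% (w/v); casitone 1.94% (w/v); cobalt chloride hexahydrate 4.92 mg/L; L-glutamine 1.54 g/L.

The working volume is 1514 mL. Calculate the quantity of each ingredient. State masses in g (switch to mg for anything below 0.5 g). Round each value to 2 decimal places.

Target volume = 1514 mL = 1.514 L.
monosodium phosphate: 0.113% w/v = 1.13 g/L → 1.13 × 1.514 L = 1.71 g
MOPS: 0.448% w/v = 4.48 g/L → 4.48 × 1.514 L = 6.78 g
calcium chloride dihydrate: 0.052% w/v = 0.52 g/L → 0.52 × 1.514 L = 0.79 g
casitone: 1.94% w/v = 19.4 g/L → 19.4 × 1.514 L = 29.37 g
cobalt chloride hexahydrate: 4.92 mg/L × 1.514 L = 7.45 mg
L-glutamine: 1.54 g/L × 1.514 L = 2.33 g

monosodium phosphate 1.71 g; MOPS 6.78 g; calcium chloride dihydrate 0.79 g; casitone 29.37 g; cobalt chloride hexahydrate 7.45 mg; L-glutamine 2.33 g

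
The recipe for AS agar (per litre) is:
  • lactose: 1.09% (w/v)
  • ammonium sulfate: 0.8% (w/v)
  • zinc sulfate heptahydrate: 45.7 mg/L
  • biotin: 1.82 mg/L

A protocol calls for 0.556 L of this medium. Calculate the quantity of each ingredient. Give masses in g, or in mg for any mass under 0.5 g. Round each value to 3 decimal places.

lactose 6.060 g; ammonium sulfate 4.448 g; zinc sulfate heptahydrate 25.409 mg; biotin 1.012 mg

Working volume: 0.556 L.
lactose: 1.09 g per 100 mL × 556 mL ÷ 100 = 6.060 g
ammonium sulfate: 0.8 g per 100 mL × 556 mL ÷ 100 = 4.448 g
zinc sulfate heptahydrate: 45.7 mg/L × 0.556 L = 25.409 mg
biotin: 1.82 mg/L × 0.556 L = 1.012 mg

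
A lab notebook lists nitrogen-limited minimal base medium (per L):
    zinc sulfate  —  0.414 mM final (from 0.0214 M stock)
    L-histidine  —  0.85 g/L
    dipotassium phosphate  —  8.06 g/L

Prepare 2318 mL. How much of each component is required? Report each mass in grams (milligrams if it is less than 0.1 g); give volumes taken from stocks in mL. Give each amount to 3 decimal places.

zinc sulfate 44.844 mL; L-histidine 1.970 g; dipotassium phosphate 18.683 g

Scale factor relative to 1 L: 2.318.
zinc sulfate: dilute stock: 0.414 mM × 2318 mL ÷ 21.4 mM = 44.844 mL
L-histidine: 0.85 g/L × 2.318 L = 1.970 g
dipotassium phosphate: 8.06 g/L × 2.318 L = 18.683 g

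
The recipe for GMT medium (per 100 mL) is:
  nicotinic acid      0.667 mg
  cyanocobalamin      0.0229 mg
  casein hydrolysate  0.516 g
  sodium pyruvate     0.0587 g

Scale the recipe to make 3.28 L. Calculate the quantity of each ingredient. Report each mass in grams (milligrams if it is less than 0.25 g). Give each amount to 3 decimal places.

Scale factor = 3280 mL / 100 mL = 32.8.
nicotinic acid: 0.667 mg × (3280 mL / 100 mL) = 21.878 mg
cyanocobalamin: 0.0229 mg × (3280 mL / 100 mL) = 0.751 mg
casein hydrolysate: 0.516 g × (3280 mL / 100 mL) = 16.925 g
sodium pyruvate: 0.0587 g × (3280 mL / 100 mL) = 1.925 g

nicotinic acid 21.878 mg; cyanocobalamin 0.751 mg; casein hydrolysate 16.925 g; sodium pyruvate 1.925 g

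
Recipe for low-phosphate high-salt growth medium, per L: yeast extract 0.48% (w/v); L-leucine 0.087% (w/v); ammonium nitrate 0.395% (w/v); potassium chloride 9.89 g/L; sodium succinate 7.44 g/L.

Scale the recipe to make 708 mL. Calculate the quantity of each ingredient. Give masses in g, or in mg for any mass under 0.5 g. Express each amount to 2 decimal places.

Target volume = 708 mL = 0.708 L.
yeast extract: 0.48 g per 100 mL × 708 mL ÷ 100 = 3.40 g
L-leucine: 0.087 g per 100 mL × 708 mL ÷ 100 = 0.62 g
ammonium nitrate: 0.395 g per 100 mL × 708 mL ÷ 100 = 2.80 g
potassium chloride: 9.89 g/L × 0.708 L = 7.00 g
sodium succinate: 7.44 g/L × 0.708 L = 5.27 g

yeast extract 3.40 g; L-leucine 0.62 g; ammonium nitrate 2.80 g; potassium chloride 7.00 g; sodium succinate 5.27 g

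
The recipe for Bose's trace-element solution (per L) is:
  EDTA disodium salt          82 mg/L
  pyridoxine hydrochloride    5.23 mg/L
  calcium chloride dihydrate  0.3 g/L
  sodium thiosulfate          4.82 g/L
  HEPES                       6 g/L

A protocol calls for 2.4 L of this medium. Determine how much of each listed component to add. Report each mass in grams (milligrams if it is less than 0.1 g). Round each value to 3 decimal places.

Working volume: 2.4 L.
EDTA disodium salt: 82 mg/L × 2.4 L = 196.8 mg = 0.197 g
pyridoxine hydrochloride: 5.23 mg/L × 2.4 L = 12.552 mg
calcium chloride dihydrate: 0.3 g/L × 2.4 L = 0.720 g
sodium thiosulfate: 4.82 g/L × 2.4 L = 11.568 g
HEPES: 6 g/L × 2.4 L = 14.400 g

EDTA disodium salt 0.197 g; pyridoxine hydrochloride 12.552 mg; calcium chloride dihydrate 0.720 g; sodium thiosulfate 11.568 g; HEPES 14.400 g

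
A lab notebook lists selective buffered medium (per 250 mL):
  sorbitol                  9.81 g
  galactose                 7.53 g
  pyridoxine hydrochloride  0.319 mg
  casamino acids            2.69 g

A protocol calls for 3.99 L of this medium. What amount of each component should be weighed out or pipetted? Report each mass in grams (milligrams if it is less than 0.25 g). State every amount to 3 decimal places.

sorbitol 156.568 g; galactose 120.179 g; pyridoxine hydrochloride 5.091 mg; casamino acids 42.932 g

Scale factor = 3990 mL / 250 mL = 15.96.
sorbitol: 9.81 g × (3990 mL / 250 mL) = 156.568 g
galactose: 7.53 g × (3990 mL / 250 mL) = 120.179 g
pyridoxine hydrochloride: 0.319 mg × (3990 mL / 250 mL) = 5.091 mg
casamino acids: 2.69 g × (3990 mL / 250 mL) = 42.932 g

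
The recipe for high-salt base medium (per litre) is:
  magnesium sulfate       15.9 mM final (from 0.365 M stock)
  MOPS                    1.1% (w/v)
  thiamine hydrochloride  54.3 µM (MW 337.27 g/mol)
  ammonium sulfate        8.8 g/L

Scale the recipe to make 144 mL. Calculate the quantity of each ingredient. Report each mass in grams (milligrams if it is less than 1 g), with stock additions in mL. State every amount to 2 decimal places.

Scale factor relative to 1 L: 0.144.
magnesium sulfate: C1V1 = C2V2 → 15.9 mM × 144 mL ÷ 365 mM = 6.27 mL
MOPS: 1.1% w/v = 11 g/L → 11 × 0.144 L = 1.58 g
thiamine hydrochloride: 54.3 µmol/L × 337.27 g/mol × 0.144 L ÷ 1000 = 2.64 mg
ammonium sulfate: 8.8 g/L × 0.144 L = 1.27 g

magnesium sulfate 6.27 mL; MOPS 1.58 g; thiamine hydrochloride 2.64 mg; ammonium sulfate 1.27 g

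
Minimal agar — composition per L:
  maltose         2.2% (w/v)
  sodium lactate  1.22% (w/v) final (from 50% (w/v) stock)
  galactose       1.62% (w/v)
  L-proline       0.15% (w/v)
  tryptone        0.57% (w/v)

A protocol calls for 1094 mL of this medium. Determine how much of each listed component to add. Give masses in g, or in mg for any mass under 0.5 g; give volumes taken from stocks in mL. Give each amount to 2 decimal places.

maltose 24.07 g; sodium lactate 26.69 mL; galactose 17.72 g; L-proline 1.64 g; tryptone 6.24 g

Working volume: 1094 mL = 1.094 L.
maltose: 2.2% w/v = 22 g/L → 22 × 1.094 L = 24.07 g
sodium lactate: C1V1 = C2V2 → 1.22% ÷ 50% × 1094 mL = 26.69 mL
galactose: 1.62% w/v = 16.2 g/L → 16.2 × 1.094 L = 17.72 g
L-proline: 0.15% w/v = 1.5 g/L → 1.5 × 1.094 L = 1.64 g
tryptone: 0.57% w/v = 5.7 g/L → 5.7 × 1.094 L = 6.24 g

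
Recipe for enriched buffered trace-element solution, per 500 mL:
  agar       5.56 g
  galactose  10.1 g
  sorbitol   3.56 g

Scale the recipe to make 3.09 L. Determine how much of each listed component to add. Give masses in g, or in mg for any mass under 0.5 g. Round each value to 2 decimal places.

agar 34.36 g; galactose 62.42 g; sorbitol 22.00 g

Ratio of target to recipe volume: 3090 / 500 = 6.18.
agar: 5.56 g × (3090 mL / 500 mL) = 34.36 g
galactose: 10.1 g × (3090 mL / 500 mL) = 62.42 g
sorbitol: 3.56 g × (3090 mL / 500 mL) = 22.00 g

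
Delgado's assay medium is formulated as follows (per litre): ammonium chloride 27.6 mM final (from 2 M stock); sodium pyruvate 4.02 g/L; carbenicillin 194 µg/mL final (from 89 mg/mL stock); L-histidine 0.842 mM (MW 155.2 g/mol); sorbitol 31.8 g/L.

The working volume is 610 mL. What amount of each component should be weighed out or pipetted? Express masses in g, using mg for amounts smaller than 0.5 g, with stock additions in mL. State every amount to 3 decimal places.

ammonium chloride 8.418 mL; sodium pyruvate 2.452 g; carbenicillin 1.330 mL; L-histidine 79.714 mg; sorbitol 19.398 g

Scale factor relative to 1 L: 0.61.
ammonium chloride: C1V1 = C2V2 → 27.6 mM × 610 mL ÷ 2000 mM = 8.418 mL
sodium pyruvate: 4.02 g/L × 0.61 L = 2.452 g
carbenicillin: V = C2·V2/C1 = 194 µg/mL × 610 mL ÷ 89000 µg/mL = 1.330 mL
L-histidine: 0.842 mmol/L × 155.2 mg/mmol × 0.61 L = 79.714 mg
sorbitol: 31.8 g/L × 0.61 L = 19.398 g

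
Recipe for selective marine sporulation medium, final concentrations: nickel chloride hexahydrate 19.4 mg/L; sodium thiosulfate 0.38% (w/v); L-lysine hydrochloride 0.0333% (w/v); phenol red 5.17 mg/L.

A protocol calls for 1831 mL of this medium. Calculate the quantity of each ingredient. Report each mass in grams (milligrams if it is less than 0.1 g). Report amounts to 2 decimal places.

nickel chloride hexahydrate 35.52 mg; sodium thiosulfate 6.96 g; L-lysine hydrochloride 0.61 g; phenol red 9.47 mg

Scale factor relative to 1 L: 1.831.
nickel chloride hexahydrate: 19.4 mg/L × 1.831 L = 35.52 mg
sodium thiosulfate: 0.38 g per 100 mL × 1831 mL ÷ 100 = 6.96 g
L-lysine hydrochloride: 0.0333% w/v = 0.333 g/L → 0.333 × 1.831 L = 0.61 g
phenol red: 5.17 mg/L × 1.831 L = 9.47 mg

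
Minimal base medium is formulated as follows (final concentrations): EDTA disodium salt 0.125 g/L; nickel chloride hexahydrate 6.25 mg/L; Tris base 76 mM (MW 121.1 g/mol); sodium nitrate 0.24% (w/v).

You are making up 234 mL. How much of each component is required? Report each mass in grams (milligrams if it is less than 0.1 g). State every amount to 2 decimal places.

Working volume: 234 mL = 0.234 L.
EDTA disodium salt: 0.125 g/L × 0.234 L = 0.02925 g = 29.25 mg
nickel chloride hexahydrate: 6.25 mg/L × 0.234 L = 1.46 mg
Tris base: 76 mmol/L × 121.1 g/mol × 0.234 L ÷ 1000 = 2.15 g
sodium nitrate: 0.24 g per 100 mL × 234 mL ÷ 100 = 0.56 g

EDTA disodium salt 29.25 mg; nickel chloride hexahydrate 1.46 mg; Tris base 2.15 g; sodium nitrate 0.56 g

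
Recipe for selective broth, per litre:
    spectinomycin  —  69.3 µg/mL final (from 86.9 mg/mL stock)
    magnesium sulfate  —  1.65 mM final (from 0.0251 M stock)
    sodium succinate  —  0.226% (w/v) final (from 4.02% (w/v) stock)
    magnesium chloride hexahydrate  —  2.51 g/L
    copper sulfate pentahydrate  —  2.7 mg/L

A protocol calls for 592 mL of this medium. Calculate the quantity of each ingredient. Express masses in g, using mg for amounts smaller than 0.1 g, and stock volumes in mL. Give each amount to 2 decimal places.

Working volume: 592 mL = 0.592 L.
spectinomycin: dilute stock: 69.3 µg/mL × 592 mL ÷ 86900 µg/mL = 0.47 mL
magnesium sulfate: V = C2·V2/C1 = 1.65 mM × 592 mL ÷ 25.1 mM = 38.92 mL
sodium succinate: dilute stock: 0.226% ÷ 4.02% × 592 mL = 33.28 mL
magnesium chloride hexahydrate: 2.51 g/L × 0.592 L = 1.49 g
copper sulfate pentahydrate: 2.7 mg/L × 0.592 L = 1.60 mg

spectinomycin 0.47 mL; magnesium sulfate 38.92 mL; sodium succinate 33.28 mL; magnesium chloride hexahydrate 1.49 g; copper sulfate pentahydrate 1.60 mg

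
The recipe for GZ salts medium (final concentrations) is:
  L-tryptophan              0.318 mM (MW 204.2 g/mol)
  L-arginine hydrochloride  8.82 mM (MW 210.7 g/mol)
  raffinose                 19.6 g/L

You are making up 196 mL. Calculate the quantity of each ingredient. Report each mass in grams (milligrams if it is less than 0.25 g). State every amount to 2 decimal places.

Scale factor relative to 1 L: 0.196.
L-tryptophan: 0.318 mmol/L × 204.2 mg/mmol × 0.196 L = 12.73 mg
L-arginine hydrochloride: 8.82 mmol/L × 210.7 g/mol × 0.196 L ÷ 1000 = 0.36 g
raffinose: 19.6 g/L × 0.196 L = 3.84 g

L-tryptophan 12.73 mg; L-arginine hydrochloride 0.36 g; raffinose 3.84 g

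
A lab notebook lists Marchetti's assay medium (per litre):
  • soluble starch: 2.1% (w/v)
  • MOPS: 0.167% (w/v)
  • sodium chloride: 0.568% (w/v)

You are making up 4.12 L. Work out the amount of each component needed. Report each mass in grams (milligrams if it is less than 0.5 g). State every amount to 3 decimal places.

Working volume: 4.12 L.
soluble starch: 2.1 g per 100 mL × 4120 mL ÷ 100 = 86.520 g
MOPS: 0.167 g per 100 mL × 4120 mL ÷ 100 = 6.880 g
sodium chloride: 0.568 g per 100 mL × 4120 mL ÷ 100 = 23.402 g

soluble starch 86.520 g; MOPS 6.880 g; sodium chloride 23.402 g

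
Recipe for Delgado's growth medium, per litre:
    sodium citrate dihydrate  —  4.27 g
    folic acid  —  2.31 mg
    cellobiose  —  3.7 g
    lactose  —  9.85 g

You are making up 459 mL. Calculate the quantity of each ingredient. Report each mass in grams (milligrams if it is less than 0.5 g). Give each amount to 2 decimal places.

Scale factor = 459 mL / 1000 mL = 0.459.
sodium citrate dihydrate: 4.27 g × (459 mL / 1000 mL) = 1.96 g
folic acid: 2.31 mg × (459 mL / 1000 mL) = 1.06 mg
cellobiose: 3.7 g × (459 mL / 1000 mL) = 1.70 g
lactose: 9.85 g × (459 mL / 1000 mL) = 4.52 g

sodium citrate dihydrate 1.96 g; folic acid 1.06 mg; cellobiose 1.70 g; lactose 4.52 g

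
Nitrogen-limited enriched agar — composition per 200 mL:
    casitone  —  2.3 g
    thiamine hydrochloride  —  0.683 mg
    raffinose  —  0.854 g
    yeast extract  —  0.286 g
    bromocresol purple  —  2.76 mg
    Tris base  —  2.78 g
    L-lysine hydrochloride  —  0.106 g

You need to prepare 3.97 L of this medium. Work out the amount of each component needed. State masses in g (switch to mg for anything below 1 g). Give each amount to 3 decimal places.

casitone 45.655 g; thiamine hydrochloride 13.558 mg; raffinose 16.952 g; yeast extract 5.677 g; bromocresol purple 54.786 mg; Tris base 55.183 g; L-lysine hydrochloride 2.104 g

Ratio of target to recipe volume: 3970 / 200 = 19.85.
casitone: 2.3 g × (3970 mL / 200 mL) = 45.655 g
thiamine hydrochloride: 0.683 mg × (3970 mL / 200 mL) = 13.558 mg
raffinose: 0.854 g × (3970 mL / 200 mL) = 16.952 g
yeast extract: 0.286 g × (3970 mL / 200 mL) = 5.677 g
bromocresol purple: 2.76 mg × (3970 mL / 200 mL) = 54.786 mg
Tris base: 2.78 g × (3970 mL / 200 mL) = 55.183 g
L-lysine hydrochloride: 0.106 g × (3970 mL / 200 mL) = 2.104 g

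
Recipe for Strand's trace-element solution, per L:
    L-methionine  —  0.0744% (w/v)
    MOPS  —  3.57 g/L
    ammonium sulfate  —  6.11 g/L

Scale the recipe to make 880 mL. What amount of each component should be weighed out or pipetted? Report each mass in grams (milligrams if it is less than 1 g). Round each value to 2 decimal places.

L-methionine 654.72 mg; MOPS 3.14 g; ammonium sulfate 5.38 g

Target volume = 880 mL = 0.88 L.
L-methionine: 0.0744 g per 100 mL × 880 mL ÷ 100 = 0.65472 g = 654.72 mg
MOPS: 3.57 g/L × 0.88 L = 3.14 g
ammonium sulfate: 6.11 g/L × 0.88 L = 5.38 g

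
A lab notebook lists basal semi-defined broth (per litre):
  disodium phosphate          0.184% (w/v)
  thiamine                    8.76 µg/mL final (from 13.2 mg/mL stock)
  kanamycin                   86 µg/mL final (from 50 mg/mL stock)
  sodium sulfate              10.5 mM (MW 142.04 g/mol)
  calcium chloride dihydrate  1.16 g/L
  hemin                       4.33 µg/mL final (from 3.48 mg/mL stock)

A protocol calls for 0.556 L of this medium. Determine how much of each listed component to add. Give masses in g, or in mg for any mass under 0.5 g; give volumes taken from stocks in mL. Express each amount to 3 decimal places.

Scale factor relative to 1 L: 0.556.
disodium phosphate: 0.184% w/v = 1.84 g/L → 1.84 × 0.556 L = 1.023 g
thiamine: C1V1 = C2V2 → 8.76 µg/mL × 556 mL ÷ 13200 µg/mL = 0.369 mL
kanamycin: C1V1 = C2V2 → 86 µg/mL × 556 mL ÷ 50000 µg/mL = 0.956 mL
sodium sulfate: 10.5 mmol/L × 142.04 g/mol × 0.556 L ÷ 1000 = 0.829 g
calcium chloride dihydrate: 1.16 g/L × 0.556 L = 0.645 g
hemin: C1V1 = C2V2 → 4.33 µg/mL × 556 mL ÷ 3480 µg/mL = 0.692 mL

disodium phosphate 1.023 g; thiamine 0.369 mL; kanamycin 0.956 mL; sodium sulfate 0.829 g; calcium chloride dihydrate 0.645 g; hemin 0.692 mL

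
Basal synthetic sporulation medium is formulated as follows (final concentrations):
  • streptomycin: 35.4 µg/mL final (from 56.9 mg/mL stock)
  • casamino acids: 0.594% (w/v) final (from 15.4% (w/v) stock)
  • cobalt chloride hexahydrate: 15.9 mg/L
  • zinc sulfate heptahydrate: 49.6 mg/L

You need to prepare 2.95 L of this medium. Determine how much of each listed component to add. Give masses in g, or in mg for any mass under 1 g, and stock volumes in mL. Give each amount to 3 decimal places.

Working volume: 2.95 L.
streptomycin: dilute stock: 35.4 µg/mL × 2950 mL ÷ 56900 µg/mL = 1.835 mL
casamino acids: C1V1 = C2V2 → 0.594% ÷ 15.4% × 2950 mL = 113.786 mL
cobalt chloride hexahydrate: 15.9 mg/L × 2.95 L = 46.905 mg
zinc sulfate heptahydrate: 49.6 mg/L × 2.95 L = 146.320 mg

streptomycin 1.835 mL; casamino acids 113.786 mL; cobalt chloride hexahydrate 46.905 mg; zinc sulfate heptahydrate 146.320 mg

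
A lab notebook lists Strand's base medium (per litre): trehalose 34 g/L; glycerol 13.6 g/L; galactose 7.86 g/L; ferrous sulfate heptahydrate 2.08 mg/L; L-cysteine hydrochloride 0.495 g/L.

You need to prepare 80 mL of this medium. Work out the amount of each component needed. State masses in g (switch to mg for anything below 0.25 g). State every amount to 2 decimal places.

Working volume: 80 mL = 0.08 L.
trehalose: 34 g/L × 0.08 L = 2.72 g
glycerol: 13.6 g/L × 0.08 L = 1.09 g
galactose: 7.86 g/L × 0.08 L = 0.63 g
ferrous sulfate heptahydrate: 2.08 mg/L × 0.08 L = 0.17 mg
L-cysteine hydrochloride: 0.495 g/L × 0.08 L = 0.0396 g = 39.60 mg

trehalose 2.72 g; glycerol 1.09 g; galactose 0.63 g; ferrous sulfate heptahydrate 0.17 mg; L-cysteine hydrochloride 39.60 mg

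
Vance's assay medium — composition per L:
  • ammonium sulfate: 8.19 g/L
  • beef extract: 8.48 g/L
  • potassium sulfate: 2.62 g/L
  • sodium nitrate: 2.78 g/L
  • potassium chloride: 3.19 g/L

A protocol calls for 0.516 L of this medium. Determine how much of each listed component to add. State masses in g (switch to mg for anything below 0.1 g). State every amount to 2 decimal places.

ammonium sulfate 4.23 g; beef extract 4.38 g; potassium sulfate 1.35 g; sodium nitrate 1.43 g; potassium chloride 1.65 g

Scale factor relative to 1 L: 0.516.
ammonium sulfate: 8.19 g/L × 0.516 L = 4.23 g
beef extract: 8.48 g/L × 0.516 L = 4.38 g
potassium sulfate: 2.62 g/L × 0.516 L = 1.35 g
sodium nitrate: 2.78 g/L × 0.516 L = 1.43 g
potassium chloride: 3.19 g/L × 0.516 L = 1.65 g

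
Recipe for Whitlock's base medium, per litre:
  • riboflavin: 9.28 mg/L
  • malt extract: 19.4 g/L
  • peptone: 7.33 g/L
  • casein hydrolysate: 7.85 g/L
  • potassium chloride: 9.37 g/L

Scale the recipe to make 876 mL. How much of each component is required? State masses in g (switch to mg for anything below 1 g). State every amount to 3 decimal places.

Target volume = 876 mL = 0.876 L.
riboflavin: 9.28 mg/L × 0.876 L = 8.129 mg
malt extract: 19.4 g/L × 0.876 L = 16.994 g
peptone: 7.33 g/L × 0.876 L = 6.421 g
casein hydrolysate: 7.85 g/L × 0.876 L = 6.877 g
potassium chloride: 9.37 g/L × 0.876 L = 8.208 g

riboflavin 8.129 mg; malt extract 16.994 g; peptone 6.421 g; casein hydrolysate 6.877 g; potassium chloride 8.208 g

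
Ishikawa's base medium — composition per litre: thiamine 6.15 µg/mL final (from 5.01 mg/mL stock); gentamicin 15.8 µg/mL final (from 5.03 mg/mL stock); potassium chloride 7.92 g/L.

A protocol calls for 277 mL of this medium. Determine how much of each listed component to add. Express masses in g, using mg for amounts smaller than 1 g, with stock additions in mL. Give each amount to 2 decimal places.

thiamine 0.34 mL; gentamicin 0.87 mL; potassium chloride 2.19 g

Target volume = 277 mL = 0.277 L.
thiamine: C1V1 = C2V2 → 6.15 µg/mL × 277 mL ÷ 5010 µg/mL = 0.34 mL
gentamicin: C1V1 = C2V2 → 15.8 µg/mL × 277 mL ÷ 5030 µg/mL = 0.87 mL
potassium chloride: 7.92 g/L × 0.277 L = 2.19 g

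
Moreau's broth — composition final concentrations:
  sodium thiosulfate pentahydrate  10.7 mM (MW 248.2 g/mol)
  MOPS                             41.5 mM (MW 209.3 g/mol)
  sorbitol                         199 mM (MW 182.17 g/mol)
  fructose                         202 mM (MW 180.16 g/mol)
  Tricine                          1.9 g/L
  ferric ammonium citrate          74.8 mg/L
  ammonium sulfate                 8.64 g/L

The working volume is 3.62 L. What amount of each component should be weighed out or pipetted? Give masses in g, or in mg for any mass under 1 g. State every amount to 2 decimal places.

sodium thiosulfate pentahydrate 9.61 g; MOPS 31.44 g; sorbitol 131.23 g; fructose 131.74 g; Tricine 6.88 g; ferric ammonium citrate 270.78 mg; ammonium sulfate 31.28 g

Scale factor relative to 1 L: 3.62.
sodium thiosulfate pentahydrate: 10.7 mmol/L × 248.2 g/mol × 3.62 L ÷ 1000 = 9.61 g
MOPS: 41.5 mmol/L × 209.3 g/mol × 3.62 L ÷ 1000 = 31.44 g
sorbitol: 199 mmol/L × 182.17 g/mol × 3.62 L ÷ 1000 = 131.23 g
fructose: 202 mmol/L × 180.16 g/mol × 3.62 L ÷ 1000 = 131.74 g
Tricine: 1.9 g/L × 3.62 L = 6.88 g
ferric ammonium citrate: 74.8 mg/L × 3.62 L = 270.78 mg
ammonium sulfate: 8.64 g/L × 3.62 L = 31.28 g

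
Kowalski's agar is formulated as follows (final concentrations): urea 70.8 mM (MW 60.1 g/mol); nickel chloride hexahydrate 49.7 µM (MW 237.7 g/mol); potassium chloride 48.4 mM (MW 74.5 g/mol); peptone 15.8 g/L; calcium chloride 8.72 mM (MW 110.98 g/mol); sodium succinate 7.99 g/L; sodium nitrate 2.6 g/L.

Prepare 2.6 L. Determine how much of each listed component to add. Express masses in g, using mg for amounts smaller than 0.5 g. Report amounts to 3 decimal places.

Working volume: 2.6 L.
urea: 70.8 mmol/L × 60.1 g/mol × 2.6 L ÷ 1000 = 11.063 g
nickel chloride hexahydrate: 49.7 µmol/L × 237.7 g/mol × 2.6 L ÷ 1000 = 30.716 mg
potassium chloride: 48.4 mmol/L × 74.5 g/mol × 2.6 L ÷ 1000 = 9.375 g
peptone: 15.8 g/L × 2.6 L = 41.080 g
calcium chloride: 8.72 mmol/L × 110.98 g/mol × 2.6 L ÷ 1000 = 2.516 g
sodium succinate: 7.99 g/L × 2.6 L = 20.774 g
sodium nitrate: 2.6 g/L × 2.6 L = 6.760 g

urea 11.063 g; nickel chloride hexahydrate 30.716 mg; potassium chloride 9.375 g; peptone 41.080 g; calcium chloride 2.516 g; sodium succinate 20.774 g; sodium nitrate 6.760 g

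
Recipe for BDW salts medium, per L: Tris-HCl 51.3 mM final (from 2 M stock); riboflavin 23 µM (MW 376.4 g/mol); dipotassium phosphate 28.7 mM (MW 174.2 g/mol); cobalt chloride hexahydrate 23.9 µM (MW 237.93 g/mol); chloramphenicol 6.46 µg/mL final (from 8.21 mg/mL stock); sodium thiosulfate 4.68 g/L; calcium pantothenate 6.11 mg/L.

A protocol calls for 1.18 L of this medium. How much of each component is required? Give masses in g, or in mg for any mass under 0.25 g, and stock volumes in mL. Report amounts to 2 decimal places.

Tris-HCl 30.27 mL; riboflavin 10.22 mg; dipotassium phosphate 5.90 g; cobalt chloride hexahydrate 6.71 mg; chloramphenicol 0.93 mL; sodium thiosulfate 5.52 g; calcium pantothenate 7.21 mg

Scale factor relative to 1 L: 1.18.
Tris-HCl: V = C2·V2/C1 = 51.3 mM × 1180 mL ÷ 2000 mM = 30.27 mL
riboflavin: 23 µmol/L × 376.4 g/mol × 1.18 L ÷ 1000 = 10.22 mg
dipotassium phosphate: 28.7 mmol/L × 174.2 g/mol × 1.18 L ÷ 1000 = 5.90 g
cobalt chloride hexahydrate: 23.9 µmol/L × 237.93 g/mol × 1.18 L ÷ 1000 = 6.71 mg
chloramphenicol: dilute stock: 6.46 µg/mL × 1180 mL ÷ 8210 µg/mL = 0.93 mL
sodium thiosulfate: 4.68 g/L × 1.18 L = 5.52 g
calcium pantothenate: 6.11 mg/L × 1.18 L = 7.21 mg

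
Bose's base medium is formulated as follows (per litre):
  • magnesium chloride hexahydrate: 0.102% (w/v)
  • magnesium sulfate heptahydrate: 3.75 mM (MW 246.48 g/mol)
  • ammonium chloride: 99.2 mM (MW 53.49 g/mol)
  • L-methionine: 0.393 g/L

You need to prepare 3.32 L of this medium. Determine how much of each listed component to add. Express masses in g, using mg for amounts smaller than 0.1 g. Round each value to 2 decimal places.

magnesium chloride hexahydrate 3.39 g; magnesium sulfate heptahydrate 3.07 g; ammonium chloride 17.62 g; L-methionine 1.30 g

Scale factor relative to 1 L: 3.32.
magnesium chloride hexahydrate: 0.102% w/v = 1.02 g/L → 1.02 × 3.32 L = 3.39 g
magnesium sulfate heptahydrate: 3.75 mmol/L × 246.48 g/mol × 3.32 L ÷ 1000 = 3.07 g
ammonium chloride: 99.2 mmol/L × 53.49 g/mol × 3.32 L ÷ 1000 = 17.62 g
L-methionine: 0.393 g/L × 3.32 L = 1.30 g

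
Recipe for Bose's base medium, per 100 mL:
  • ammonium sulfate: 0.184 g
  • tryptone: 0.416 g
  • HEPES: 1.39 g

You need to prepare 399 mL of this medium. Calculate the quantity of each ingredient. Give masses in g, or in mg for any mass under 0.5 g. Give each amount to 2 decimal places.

ammonium sulfate 0.73 g; tryptone 1.66 g; HEPES 5.55 g

Ratio of target to recipe volume: 399 / 100 = 3.99.
ammonium sulfate: 0.184 g × (399 mL / 100 mL) = 0.73 g
tryptone: 0.416 g × (399 mL / 100 mL) = 1.66 g
HEPES: 1.39 g × (399 mL / 100 mL) = 5.55 g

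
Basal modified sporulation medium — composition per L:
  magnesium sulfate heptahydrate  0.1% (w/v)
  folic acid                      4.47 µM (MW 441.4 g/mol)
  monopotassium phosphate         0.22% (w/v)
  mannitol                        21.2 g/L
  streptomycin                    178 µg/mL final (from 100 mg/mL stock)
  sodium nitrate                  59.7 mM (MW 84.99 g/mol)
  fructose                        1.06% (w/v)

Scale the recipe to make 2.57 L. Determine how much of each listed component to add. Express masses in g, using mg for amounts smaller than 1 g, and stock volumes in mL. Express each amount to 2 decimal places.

magnesium sulfate heptahydrate 2.57 g; folic acid 5.07 mg; monopotassium phosphate 5.65 g; mannitol 54.48 g; streptomycin 4.57 mL; sodium nitrate 13.04 g; fructose 27.24 g

Scale factor relative to 1 L: 2.57.
magnesium sulfate heptahydrate: 0.1% w/v = 1 g/L → 1 × 2.57 L = 2.57 g
folic acid: 4.47 µmol/L × 441.4 g/mol × 2.57 L ÷ 1000 = 5.07 mg
monopotassium phosphate: 0.22 g per 100 mL × 2570 mL ÷ 100 = 5.65 g
mannitol: 21.2 g/L × 2.57 L = 54.48 g
streptomycin: C1V1 = C2V2 → 178 µg/mL × 2570 mL ÷ 100000 µg/mL = 4.57 mL
sodium nitrate: 59.7 mmol/L × 84.99 g/mol × 2.57 L ÷ 1000 = 13.04 g
fructose: 1.06 g per 100 mL × 2570 mL ÷ 100 = 27.24 g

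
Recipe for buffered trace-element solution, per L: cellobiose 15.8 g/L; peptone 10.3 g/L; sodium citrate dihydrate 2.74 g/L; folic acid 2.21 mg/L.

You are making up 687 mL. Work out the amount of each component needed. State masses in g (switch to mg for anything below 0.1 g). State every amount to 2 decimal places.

Target volume = 687 mL = 0.687 L.
cellobiose: 15.8 g/L × 0.687 L = 10.85 g
peptone: 10.3 g/L × 0.687 L = 7.08 g
sodium citrate dihydrate: 2.74 g/L × 0.687 L = 1.88 g
folic acid: 2.21 mg/L × 0.687 L = 1.52 mg

cellobiose 10.85 g; peptone 7.08 g; sodium citrate dihydrate 1.88 g; folic acid 1.52 mg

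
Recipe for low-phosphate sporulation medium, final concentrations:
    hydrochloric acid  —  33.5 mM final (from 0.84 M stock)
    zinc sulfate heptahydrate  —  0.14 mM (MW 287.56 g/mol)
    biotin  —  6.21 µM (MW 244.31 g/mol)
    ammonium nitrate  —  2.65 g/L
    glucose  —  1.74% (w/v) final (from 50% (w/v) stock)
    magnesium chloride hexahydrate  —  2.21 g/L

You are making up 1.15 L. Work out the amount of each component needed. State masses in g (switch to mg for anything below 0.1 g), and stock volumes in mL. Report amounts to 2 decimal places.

hydrochloric acid 45.86 mL; zinc sulfate heptahydrate 46.30 mg; biotin 1.74 mg; ammonium nitrate 3.05 g; glucose 40.02 mL; magnesium chloride hexahydrate 2.54 g

Working volume: 1.15 L.
hydrochloric acid: V = C2·V2/C1 = 33.5 mM × 1150 mL ÷ 840 mM = 45.86 mL
zinc sulfate heptahydrate: 0.14 mmol/L × 287.56 mg/mmol × 1.15 L = 46.30 mg
biotin: 6.21 µmol/L × 244.31 g/mol × 1.15 L ÷ 1000 = 1.74 mg
ammonium nitrate: 2.65 g/L × 1.15 L = 3.05 g
glucose: V = C2·V2/C1 = 1.74% ÷ 50% × 1150 mL = 40.02 mL
magnesium chloride hexahydrate: 2.21 g/L × 1.15 L = 2.54 g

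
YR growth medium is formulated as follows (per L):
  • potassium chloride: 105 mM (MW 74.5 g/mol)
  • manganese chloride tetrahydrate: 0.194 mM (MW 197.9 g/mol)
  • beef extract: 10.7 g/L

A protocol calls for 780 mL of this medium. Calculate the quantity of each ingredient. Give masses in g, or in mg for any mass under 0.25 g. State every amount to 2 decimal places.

potassium chloride 6.10 g; manganese chloride tetrahydrate 29.95 mg; beef extract 8.35 g

Scale factor relative to 1 L: 0.78.
potassium chloride: 105 mmol/L × 74.5 g/mol × 0.78 L ÷ 1000 = 6.10 g
manganese chloride tetrahydrate: 0.194 mmol/L × 197.9 mg/mmol × 0.78 L = 29.95 mg
beef extract: 10.7 g/L × 0.78 L = 8.35 g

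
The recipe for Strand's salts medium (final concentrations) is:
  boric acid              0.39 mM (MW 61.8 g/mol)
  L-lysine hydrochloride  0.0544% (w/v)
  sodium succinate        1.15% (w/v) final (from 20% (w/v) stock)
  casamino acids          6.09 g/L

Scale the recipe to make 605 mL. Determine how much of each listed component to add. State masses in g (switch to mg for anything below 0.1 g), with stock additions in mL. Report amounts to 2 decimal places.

Working volume: 605 mL = 0.605 L.
boric acid: 0.39 mmol/L × 61.8 mg/mmol × 0.605 L = 14.58 mg
L-lysine hydrochloride: 0.0544 g per 100 mL × 605 mL ÷ 100 = 0.33 g
sodium succinate: C1V1 = C2V2 → 1.15% ÷ 20% × 605 mL = 34.79 mL
casamino acids: 6.09 g/L × 0.605 L = 3.68 g

boric acid 14.58 mg; L-lysine hydrochloride 0.33 g; sodium succinate 34.79 mL; casamino acids 3.68 g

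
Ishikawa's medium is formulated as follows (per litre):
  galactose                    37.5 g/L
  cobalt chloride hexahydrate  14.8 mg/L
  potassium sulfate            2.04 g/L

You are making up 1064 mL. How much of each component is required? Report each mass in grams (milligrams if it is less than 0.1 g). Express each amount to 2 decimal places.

Scale factor relative to 1 L: 1.064.
galactose: 37.5 g/L × 1.064 L = 39.90 g
cobalt chloride hexahydrate: 14.8 mg/L × 1.064 L = 15.75 mg
potassium sulfate: 2.04 g/L × 1.064 L = 2.17 g

galactose 39.90 g; cobalt chloride hexahydrate 15.75 mg; potassium sulfate 2.17 g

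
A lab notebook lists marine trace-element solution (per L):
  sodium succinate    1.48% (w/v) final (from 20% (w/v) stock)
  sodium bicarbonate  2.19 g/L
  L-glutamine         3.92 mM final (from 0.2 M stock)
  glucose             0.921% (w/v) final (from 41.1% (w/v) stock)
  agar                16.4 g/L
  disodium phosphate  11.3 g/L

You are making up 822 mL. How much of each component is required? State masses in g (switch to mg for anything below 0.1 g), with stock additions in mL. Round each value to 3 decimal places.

sodium succinate 60.828 mL; sodium bicarbonate 1.800 g; L-glutamine 16.111 mL; glucose 18.420 mL; agar 13.481 g; disodium phosphate 9.289 g

Working volume: 822 mL = 0.822 L.
sodium succinate: dilute stock: 1.48% ÷ 20% × 822 mL = 60.828 mL
sodium bicarbonate: 2.19 g/L × 0.822 L = 1.800 g
L-glutamine: dilute stock: 3.92 mM × 822 mL ÷ 200 mM = 16.111 mL
glucose: V = C2·V2/C1 = 0.921% ÷ 41.1% × 822 mL = 18.420 mL
agar: 16.4 g/L × 0.822 L = 13.481 g
disodium phosphate: 11.3 g/L × 0.822 L = 9.289 g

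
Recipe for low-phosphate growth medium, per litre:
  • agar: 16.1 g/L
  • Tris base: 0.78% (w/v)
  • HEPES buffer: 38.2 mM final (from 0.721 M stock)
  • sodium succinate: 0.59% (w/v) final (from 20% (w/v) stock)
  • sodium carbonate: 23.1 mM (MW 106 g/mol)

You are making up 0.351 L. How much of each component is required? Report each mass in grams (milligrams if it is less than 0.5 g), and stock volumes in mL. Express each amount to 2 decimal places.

agar 5.65 g; Tris base 2.74 g; HEPES buffer 18.60 mL; sodium succinate 10.35 mL; sodium carbonate 0.86 g

Working volume: 0.351 L.
agar: 16.1 g/L × 0.351 L = 5.65 g
Tris base: 0.78% w/v = 7.8 g/L → 7.8 × 0.351 L = 2.74 g
HEPES buffer: dilute stock: 38.2 mM × 351 mL ÷ 721 mM = 18.60 mL
sodium succinate: dilute stock: 0.59% ÷ 20% × 351 mL = 10.35 mL
sodium carbonate: 23.1 mmol/L × 106 g/mol × 0.351 L ÷ 1000 = 0.86 g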